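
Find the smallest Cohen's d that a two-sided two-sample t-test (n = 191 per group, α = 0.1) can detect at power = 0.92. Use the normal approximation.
d ≈ 0.31

Minimum detectable effect (two-sample t-test, normal approximation):
d = (z_{α/2} + z_β) / √(n/2)
d = (1.645 + 1.405) / √(191/2)
d = 3.050 / 9.772
d ≈ 0.31

By Cohen's convention (0.2 small / 0.5 medium / 0.8 large): small effect.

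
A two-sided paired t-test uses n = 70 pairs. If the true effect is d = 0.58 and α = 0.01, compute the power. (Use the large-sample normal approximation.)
Power ≈ 0.99

Power calculation (paired t-test, normal approximation):
z_β = d · √n - z_{α/2}
z_β = 0.58 · √70 - 2.576
z_β = 0.58 · 8.367 - 2.576
z_β = 2.277

Power = Φ(z_β) = Φ(2.277) ≈ 0.989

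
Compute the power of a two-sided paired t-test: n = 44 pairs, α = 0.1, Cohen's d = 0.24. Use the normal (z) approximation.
Power ≈ 0.48

Power calculation (paired t-test, normal approximation):
z_β = d · √n - z_{α/2}
z_β = 0.24 · √44 - 1.645
z_β = 0.24 · 6.633 - 1.645
z_β = -0.053

Power = Φ(z_β) = Φ(-0.053) ≈ 0.479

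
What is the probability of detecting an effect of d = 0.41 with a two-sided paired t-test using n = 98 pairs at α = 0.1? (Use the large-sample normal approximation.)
Power ≈ 0.99

Power calculation (paired t-test, normal approximation):
z_β = d · √n - z_{α/2}
z_β = 0.41 · √98 - 1.645
z_β = 0.41 · 9.899 - 1.645
z_β = 2.414

Power = Φ(z_β) = Φ(2.414) ≈ 0.992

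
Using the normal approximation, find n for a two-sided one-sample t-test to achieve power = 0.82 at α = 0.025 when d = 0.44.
n = 52

Sample size formula (one-sample t-test, normal approximation):
n = ((z_{α/2} + z_β) / d)²

z_{α/2} = 2.241 (for α = 0.025, two-sided)
z_β = 0.915 (for power = 0.82)
d = 0.44

n = ((2.241 + 0.915) / 0.44)²
n = (7.173)²
n ≈ 51.45
Round up to the next whole number: n = 52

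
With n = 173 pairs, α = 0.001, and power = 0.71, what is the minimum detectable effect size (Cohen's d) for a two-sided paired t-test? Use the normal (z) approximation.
d ≈ 0.29

Minimum detectable effect (paired t-test, normal approximation):
d = (z_{α/2} + z_β) / √n
d = (3.291 + 0.553) / √173
d = 3.844 / 13.153
d ≈ 0.29

By Cohen's convention (0.2 small / 0.5 medium / 0.8 large): small effect.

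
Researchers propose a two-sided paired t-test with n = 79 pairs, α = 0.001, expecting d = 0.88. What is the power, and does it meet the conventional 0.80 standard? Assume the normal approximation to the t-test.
Power ≈ 1.00; the study is adequately powered (power ≥ 0.80)

Power calculation (paired t-test, normal approximation):
z_β = d · √n - z_{α/2}
z_β = 0.88 · √79 - 3.291
z_β = 0.88 · 8.888 - 3.291
z_β = 4.531

Power = Φ(z_β) = Φ(4.531) ≈ 1.000

Effect size d = 0.88 is large by Cohen's convention (0.2/0.5/0.8).

Threshold: power ≥ 0.80 is conventionally adequate.
Power ≈ 1.00 → the study is adequately powered (power ≥ 0.80).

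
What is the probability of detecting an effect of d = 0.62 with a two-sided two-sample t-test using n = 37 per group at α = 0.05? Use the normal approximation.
Power ≈ 0.76

Power calculation (two-sample t-test, normal approximation):
z_β = d · √(n/2) - z_{α/2}
z_β = 0.62 · √(37/2) - 1.960
z_β = 0.62 · 4.301 - 1.960
z_β = 0.707

Power = Φ(z_β) = Φ(0.707) ≈ 0.760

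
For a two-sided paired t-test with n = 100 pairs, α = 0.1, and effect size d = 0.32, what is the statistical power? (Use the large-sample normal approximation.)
Power ≈ 0.94

Power calculation (paired t-test, normal approximation):
z_β = d · √n - z_{α/2}
z_β = 0.32 · √100 - 1.645
z_β = 0.32 · 10.000 - 1.645
z_β = 1.555

Power = Φ(z_β) = Φ(1.555) ≈ 0.940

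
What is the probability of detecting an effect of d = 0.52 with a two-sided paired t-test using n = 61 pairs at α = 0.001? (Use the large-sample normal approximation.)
Power ≈ 0.78

Power calculation (paired t-test, normal approximation):
z_β = d · √n - z_{α/2}
z_β = 0.52 · √61 - 3.291
z_β = 0.52 · 7.810 - 3.291
z_β = 0.771

Power = Φ(z_β) = Φ(0.771) ≈ 0.780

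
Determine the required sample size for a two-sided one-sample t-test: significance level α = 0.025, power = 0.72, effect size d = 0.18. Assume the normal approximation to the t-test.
n = 247

Sample size formula (one-sample t-test, normal approximation):
n = ((z_{α/2} + z_β) / d)²

z_{α/2} = 2.241 (for α = 0.025, two-sided)
z_β = 0.583 (for power = 0.72)
d = 0.18

n = ((2.241 + 0.583) / 0.18)²
n = (15.689)²
n ≈ 246.14
Round up to the next whole number: n = 247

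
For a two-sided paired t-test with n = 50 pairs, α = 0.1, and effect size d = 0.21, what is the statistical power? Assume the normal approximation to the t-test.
Power ≈ 0.44

Power calculation (paired t-test, normal approximation):
z_β = d · √n - z_{α/2}
z_β = 0.21 · √50 - 1.645
z_β = 0.21 · 7.071 - 1.645
z_β = -0.160

Power = Φ(z_β) = Φ(-0.160) ≈ 0.436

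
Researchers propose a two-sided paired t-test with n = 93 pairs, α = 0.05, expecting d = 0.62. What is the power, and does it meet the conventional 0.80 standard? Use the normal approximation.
Power ≈ 1.00; the study is adequately powered (power ≥ 0.80)

Power calculation (paired t-test, normal approximation):
z_β = d · √n - z_{α/2}
z_β = 0.62 · √93 - 1.960
z_β = 0.62 · 9.644 - 1.960
z_β = 4.019

Power = Φ(z_β) = Φ(4.019) ≈ 1.000

Effect size d = 0.62 is medium by Cohen's convention (0.2/0.5/0.8).

Threshold: power ≥ 0.80 is conventionally adequate.
Power ≈ 1.00 → the study is adequately powered (power ≥ 0.80).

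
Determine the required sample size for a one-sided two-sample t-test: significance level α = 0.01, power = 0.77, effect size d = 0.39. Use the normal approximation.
n = 124 per group

Sample size formula (two-sample t-test, normal approximation):
n = 2 · ((z_α + z_β) / d)²

z_α = 2.326 (for α = 0.01, one-sided)
z_β = 0.739 (for power = 0.77)
d = 0.39

n = 2 · ((2.326 + 0.739) / 0.39)²
n = 2 · (7.859)²
n ≈ 123.53
Round up to the next whole number: n = 124 per group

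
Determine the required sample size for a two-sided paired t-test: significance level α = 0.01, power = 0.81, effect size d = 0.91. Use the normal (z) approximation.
n = 15 pairs

Sample size formula (paired t-test, normal approximation):
n = ((z_{α/2} + z_β) / d)²

z_{α/2} = 2.576 (for α = 0.01, two-sided)
z_β = 0.878 (for power = 0.81)
d = 0.91

n = ((2.576 + 0.878) / 0.91)²
n = (3.796)²
n ≈ 14.41
Round up to the next whole number: n = 15 pairs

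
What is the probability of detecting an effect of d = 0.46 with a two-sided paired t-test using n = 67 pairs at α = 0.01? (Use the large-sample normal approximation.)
Power ≈ 0.88

Power calculation (paired t-test, normal approximation):
z_β = d · √n - z_{α/2}
z_β = 0.46 · √67 - 2.576
z_β = 0.46 · 8.185 - 2.576
z_β = 1.189

Power = Φ(z_β) = Φ(1.189) ≈ 0.883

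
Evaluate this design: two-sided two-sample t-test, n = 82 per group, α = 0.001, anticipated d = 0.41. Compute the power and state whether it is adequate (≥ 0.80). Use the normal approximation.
Power ≈ 0.25; the study is underpowered (power < 0.80)

Power calculation (two-sample t-test, normal approximation):
z_β = d · √(n/2) - z_{α/2}
z_β = 0.41 · √(82/2) - 3.291
z_β = 0.41 · 6.403 - 3.291
z_β = -0.665

Power = Φ(z_β) = Φ(-0.665) ≈ 0.253

Effect size d = 0.41 is small by Cohen's convention (0.2/0.5/0.8).

Threshold: power ≥ 0.80 is conventionally adequate.
Power ≈ 0.25 → the study is underpowered (power < 0.80).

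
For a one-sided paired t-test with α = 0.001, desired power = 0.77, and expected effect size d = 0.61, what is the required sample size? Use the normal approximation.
n = 40 pairs

Sample size formula (paired t-test, normal approximation):
n = ((z_α + z_β) / d)²

z_α = 3.090 (for α = 0.001, one-sided)
z_β = 0.739 (for power = 0.77)
d = 0.61

n = ((3.090 + 0.739) / 0.61)²
n = (6.277)²
n ≈ 39.40
Round up to the next whole number: n = 40 pairs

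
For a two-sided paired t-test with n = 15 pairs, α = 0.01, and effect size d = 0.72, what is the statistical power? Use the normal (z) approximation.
Power ≈ 0.58

Power calculation (paired t-test, normal approximation):
z_β = d · √n - z_{α/2}
z_β = 0.72 · √15 - 2.576
z_β = 0.72 · 3.873 - 2.576
z_β = 0.213

Power = Φ(z_β) = Φ(0.213) ≈ 0.584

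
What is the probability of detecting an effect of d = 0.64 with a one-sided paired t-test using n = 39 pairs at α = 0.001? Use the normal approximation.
Power ≈ 0.82

Power calculation (paired t-test, normal approximation):
z_β = d · √n - z_α
z_β = 0.64 · √39 - 3.090
z_β = 0.64 · 6.245 - 3.090
z_β = 0.907

Power = Φ(z_β) = Φ(0.907) ≈ 0.818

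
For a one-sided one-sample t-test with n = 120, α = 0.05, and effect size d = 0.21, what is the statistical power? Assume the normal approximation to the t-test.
Power ≈ 0.74

Power calculation (one-sample t-test, normal approximation):
z_β = d · √n - z_α
z_β = 0.21 · √120 - 1.645
z_β = 0.21 · 10.954 - 1.645
z_β = 0.656

Power = Φ(z_β) = Φ(0.656) ≈ 0.744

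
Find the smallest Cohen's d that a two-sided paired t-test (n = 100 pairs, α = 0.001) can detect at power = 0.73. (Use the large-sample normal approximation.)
d ≈ 0.39

Minimum detectable effect (paired t-test, normal approximation):
d = (z_{α/2} + z_β) / √n
d = (3.291 + 0.613) / √100
d = 3.903 / 10.000
d ≈ 0.39

By Cohen's convention (0.2 small / 0.5 medium / 0.8 large): small effect.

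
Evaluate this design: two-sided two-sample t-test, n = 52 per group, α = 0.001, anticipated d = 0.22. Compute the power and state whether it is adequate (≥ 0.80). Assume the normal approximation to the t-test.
Power ≈ 0.02; the study is underpowered (power < 0.80)

Power calculation (two-sample t-test, normal approximation):
z_β = d · √(n/2) - z_{α/2}
z_β = 0.22 · √(52/2) - 3.291
z_β = 0.22 · 5.099 - 3.291
z_β = -2.169

Power = Φ(z_β) = Φ(-2.169) ≈ 0.015

Effect size d = 0.22 is small by Cohen's convention (0.2/0.5/0.8).

Threshold: power ≥ 0.80 is conventionally adequate.
Power ≈ 0.02 → the study is underpowered (power < 0.80).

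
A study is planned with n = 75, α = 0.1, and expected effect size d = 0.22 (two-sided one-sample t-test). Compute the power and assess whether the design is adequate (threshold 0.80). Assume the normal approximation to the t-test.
Power ≈ 0.60; the study is underpowered (power < 0.80)

Power calculation (one-sample t-test, normal approximation):
z_β = d · √n - z_{α/2}
z_β = 0.22 · √75 - 1.645
z_β = 0.22 · 8.660 - 1.645
z_β = 0.260

Power = Φ(z_β) = Φ(0.260) ≈ 0.603

Effect size d = 0.22 is small by Cohen's convention (0.2/0.5/0.8).

Threshold: power ≥ 0.80 is conventionally adequate.
Power ≈ 0.60 → the study is underpowered (power < 0.80).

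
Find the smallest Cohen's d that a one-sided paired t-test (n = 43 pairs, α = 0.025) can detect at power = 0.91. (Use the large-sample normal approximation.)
d ≈ 0.50

Minimum detectable effect (paired t-test, normal approximation):
d = (z_α + z_β) / √n
d = (1.960 + 1.341) / √43
d = 3.301 / 6.557
d ≈ 0.50

By Cohen's convention (0.2 small / 0.5 medium / 0.8 large): medium effect.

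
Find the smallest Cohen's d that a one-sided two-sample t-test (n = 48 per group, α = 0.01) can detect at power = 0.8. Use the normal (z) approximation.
d ≈ 0.65

Minimum detectable effect (two-sample t-test, normal approximation):
d = (z_α + z_β) / √(n/2)
d = (2.326 + 0.842) / √(48/2)
d = 3.168 / 4.899
d ≈ 0.65

By Cohen's convention (0.2 small / 0.5 medium / 0.8 large): medium effect.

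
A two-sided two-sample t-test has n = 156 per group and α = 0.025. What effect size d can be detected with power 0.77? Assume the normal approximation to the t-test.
d ≈ 0.34

Minimum detectable effect (two-sample t-test, normal approximation):
d = (z_{α/2} + z_β) / √(n/2)
d = (2.241 + 0.739) / √(156/2)
d = 2.980 / 8.832
d ≈ 0.34

By Cohen's convention (0.2 small / 0.5 medium / 0.8 large): small effect.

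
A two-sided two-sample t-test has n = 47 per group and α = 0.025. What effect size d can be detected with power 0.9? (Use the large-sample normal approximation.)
d ≈ 0.73

Minimum detectable effect (two-sample t-test, normal approximation):
d = (z_{α/2} + z_β) / √(n/2)
d = (2.241 + 1.282) / √(47/2)
d = 3.523 / 4.848
d ≈ 0.73

By Cohen's convention (0.2 small / 0.5 medium / 0.8 large): medium effect.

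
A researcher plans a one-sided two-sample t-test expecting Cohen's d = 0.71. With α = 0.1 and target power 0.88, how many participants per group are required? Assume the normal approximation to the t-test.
n = 24 per group

Sample size formula (two-sample t-test, normal approximation):
n = 2 · ((z_α + z_β) / d)²

z_α = 1.282 (for α = 0.1, one-sided)
z_β = 1.175 (for power = 0.88)
d = 0.71

n = 2 · ((1.282 + 1.175) / 0.71)²
n = 2 · (3.461)²
n ≈ 23.96
Round up to the next whole number: n = 24 per group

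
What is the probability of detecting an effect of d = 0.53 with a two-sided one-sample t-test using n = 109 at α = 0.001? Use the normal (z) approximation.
Power ≈ 0.99

Power calculation (one-sample t-test, normal approximation):
z_β = d · √n - z_{α/2}
z_β = 0.53 · √109 - 3.291
z_β = 0.53 · 10.440 - 3.291
z_β = 2.243

Power = Φ(z_β) = Φ(2.243) ≈ 0.988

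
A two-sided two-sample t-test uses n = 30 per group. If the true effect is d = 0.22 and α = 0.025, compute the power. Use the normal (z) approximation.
Power ≈ 0.08

Power calculation (two-sample t-test, normal approximation):
z_β = d · √(n/2) - z_{α/2}
z_β = 0.22 · √(30/2) - 2.241
z_β = 0.22 · 3.873 - 2.241
z_β = -1.389

Power = Φ(z_β) = Φ(-1.389) ≈ 0.082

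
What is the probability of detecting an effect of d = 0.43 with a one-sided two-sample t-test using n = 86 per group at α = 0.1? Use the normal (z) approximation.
Power ≈ 0.94

Power calculation (two-sample t-test, normal approximation):
z_β = d · √(n/2) - z_α
z_β = 0.43 · √(86/2) - 1.282
z_β = 0.43 · 6.557 - 1.282
z_β = 1.538

Power = Φ(z_β) = Φ(1.538) ≈ 0.938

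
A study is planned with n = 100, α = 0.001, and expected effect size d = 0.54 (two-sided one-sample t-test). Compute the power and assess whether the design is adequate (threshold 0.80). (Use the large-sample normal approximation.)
Power ≈ 0.98; the study is adequately powered (power ≥ 0.80)

Power calculation (one-sample t-test, normal approximation):
z_β = d · √n - z_{α/2}
z_β = 0.54 · √100 - 3.291
z_β = 0.54 · 10.000 - 3.291
z_β = 2.109

Power = Φ(z_β) = Φ(2.109) ≈ 0.983

Effect size d = 0.54 is medium by Cohen's convention (0.2/0.5/0.8).

Threshold: power ≥ 0.80 is conventionally adequate.
Power ≈ 0.98 → the study is adequately powered (power ≥ 0.80).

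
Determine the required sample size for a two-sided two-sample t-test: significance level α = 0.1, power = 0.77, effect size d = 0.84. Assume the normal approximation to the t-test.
n = 17 per group

Sample size formula (two-sample t-test, normal approximation):
n = 2 · ((z_{α/2} + z_β) / d)²

z_{α/2} = 1.645 (for α = 0.1, two-sided)
z_β = 0.739 (for power = 0.77)
d = 0.84

n = 2 · ((1.645 + 0.739) / 0.84)²
n = 2 · (2.838)²
n ≈ 16.11
Round up to the next whole number: n = 17 per group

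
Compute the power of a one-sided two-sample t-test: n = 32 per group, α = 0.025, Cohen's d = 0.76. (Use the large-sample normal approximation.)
Power ≈ 0.86

Power calculation (two-sample t-test, normal approximation):
z_β = d · √(n/2) - z_α
z_β = 0.76 · √(32/2) - 1.960
z_β = 0.76 · 4.000 - 1.960
z_β = 1.080

Power = Φ(z_β) = Φ(1.080) ≈ 0.860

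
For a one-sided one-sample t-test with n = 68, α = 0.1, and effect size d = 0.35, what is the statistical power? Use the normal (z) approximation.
Power ≈ 0.95

Power calculation (one-sample t-test, normal approximation):
z_β = d · √n - z_α
z_β = 0.35 · √68 - 1.282
z_β = 0.35 · 8.246 - 1.282
z_β = 1.605

Power = Φ(z_β) = Φ(1.605) ≈ 0.946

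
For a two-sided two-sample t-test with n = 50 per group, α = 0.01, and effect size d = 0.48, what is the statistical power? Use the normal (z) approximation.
Power ≈ 0.43

Power calculation (two-sample t-test, normal approximation):
z_β = d · √(n/2) - z_{α/2}
z_β = 0.48 · √(50/2) - 2.576
z_β = 0.48 · 5.000 - 2.576
z_β = -0.176

Power = Φ(z_β) = Φ(-0.176) ≈ 0.430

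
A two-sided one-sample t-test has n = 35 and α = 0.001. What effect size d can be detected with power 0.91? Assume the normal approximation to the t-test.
d ≈ 0.78

Minimum detectable effect (one-sample t-test, normal approximation):
d = (z_{α/2} + z_β) / √n
d = (3.291 + 1.341) / √35
d = 4.631 / 5.916
d ≈ 0.78

By Cohen's convention (0.2 small / 0.5 medium / 0.8 large): medium effect.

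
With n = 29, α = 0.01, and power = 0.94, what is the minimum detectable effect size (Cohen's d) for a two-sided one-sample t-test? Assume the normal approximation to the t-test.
d ≈ 0.77

Minimum detectable effect (one-sample t-test, normal approximation):
d = (z_{α/2} + z_β) / √n
d = (2.576 + 1.555) / √29
d = 4.131 / 5.385
d ≈ 0.77

By Cohen's convention (0.2 small / 0.5 medium / 0.8 large): medium effect.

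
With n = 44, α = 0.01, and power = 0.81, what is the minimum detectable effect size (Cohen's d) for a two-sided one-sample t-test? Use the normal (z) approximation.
d ≈ 0.52

Minimum detectable effect (one-sample t-test, normal approximation):
d = (z_{α/2} + z_β) / √n
d = (2.576 + 0.878) / √44
d = 3.454 / 6.633
d ≈ 0.52

By Cohen's convention (0.2 small / 0.5 medium / 0.8 large): medium effect.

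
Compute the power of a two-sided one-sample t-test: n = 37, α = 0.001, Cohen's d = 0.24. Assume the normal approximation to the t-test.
Power ≈ 0.03

Power calculation (one-sample t-test, normal approximation):
z_β = d · √n - z_{α/2}
z_β = 0.24 · √37 - 3.291
z_β = 0.24 · 6.083 - 3.291
z_β = -1.831

Power = Φ(z_β) = Φ(-1.831) ≈ 0.034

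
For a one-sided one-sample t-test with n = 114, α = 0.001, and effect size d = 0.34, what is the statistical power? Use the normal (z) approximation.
Power ≈ 0.71

Power calculation (one-sample t-test, normal approximation):
z_β = d · √n - z_α
z_β = 0.34 · √114 - 3.090
z_β = 0.34 · 10.677 - 3.090
z_β = 0.540

Power = Φ(z_β) = Φ(0.540) ≈ 0.705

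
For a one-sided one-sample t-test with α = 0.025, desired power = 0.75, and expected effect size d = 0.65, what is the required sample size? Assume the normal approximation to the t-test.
n = 17

Sample size formula (one-sample t-test, normal approximation):
n = ((z_α + z_β) / d)²

z_α = 1.960 (for α = 0.025, one-sided)
z_β = 0.674 (for power = 0.75)
d = 0.65

n = ((1.960 + 0.674) / 0.65)²
n = (4.052)²
n ≈ 16.42
Round up to the next whole number: n = 17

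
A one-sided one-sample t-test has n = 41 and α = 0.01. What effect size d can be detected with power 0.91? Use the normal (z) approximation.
d ≈ 0.57

Minimum detectable effect (one-sample t-test, normal approximation):
d = (z_α + z_β) / √n
d = (2.326 + 1.341) / √41
d = 3.667 / 6.403
d ≈ 0.57

By Cohen's convention (0.2 small / 0.5 medium / 0.8 large): medium effect.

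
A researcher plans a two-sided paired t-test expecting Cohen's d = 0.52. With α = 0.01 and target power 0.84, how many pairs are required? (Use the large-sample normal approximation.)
n = 48 pairs

Sample size formula (paired t-test, normal approximation):
n = ((z_{α/2} + z_β) / d)²

z_{α/2} = 2.576 (for α = 0.01, two-sided)
z_β = 0.994 (for power = 0.84)
d = 0.52

n = ((2.576 + 0.994) / 0.52)²
n = (6.865)²
n ≈ 47.13
Round up to the next whole number: n = 48 pairs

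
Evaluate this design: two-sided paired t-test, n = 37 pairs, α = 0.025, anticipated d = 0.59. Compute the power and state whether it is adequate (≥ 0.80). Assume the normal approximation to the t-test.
Power ≈ 0.91; the study is adequately powered (power ≥ 0.80)

Power calculation (paired t-test, normal approximation):
z_β = d · √n - z_{α/2}
z_β = 0.59 · √37 - 2.241
z_β = 0.59 · 6.083 - 2.241
z_β = 1.347

Power = Φ(z_β) = Φ(1.347) ≈ 0.911

Effect size d = 0.59 is medium by Cohen's convention (0.2/0.5/0.8).

Threshold: power ≥ 0.80 is conventionally adequate.
Power ≈ 0.91 → the study is adequately powered (power ≥ 0.80).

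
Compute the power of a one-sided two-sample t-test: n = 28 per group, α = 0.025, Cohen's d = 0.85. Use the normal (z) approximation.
Power ≈ 0.89

Power calculation (two-sample t-test, normal approximation):
z_β = d · √(n/2) - z_α
z_β = 0.85 · √(28/2) - 1.960
z_β = 0.85 · 3.742 - 1.960
z_β = 1.220

Power = Φ(z_β) = Φ(1.220) ≈ 0.889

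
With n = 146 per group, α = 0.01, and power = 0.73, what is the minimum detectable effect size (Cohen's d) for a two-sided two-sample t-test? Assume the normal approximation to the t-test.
d ≈ 0.37

Minimum detectable effect (two-sample t-test, normal approximation):
d = (z_{α/2} + z_β) / √(n/2)
d = (2.576 + 0.613) / √(146/2)
d = 3.189 / 8.544
d ≈ 0.37

By Cohen's convention (0.2 small / 0.5 medium / 0.8 large): small effect.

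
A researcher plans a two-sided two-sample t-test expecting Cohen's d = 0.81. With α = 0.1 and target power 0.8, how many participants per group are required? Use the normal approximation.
n = 19 per group

Sample size formula (two-sample t-test, normal approximation):
n = 2 · ((z_{α/2} + z_β) / d)²

z_{α/2} = 1.645 (for α = 0.1, two-sided)
z_β = 0.842 (for power = 0.8)
d = 0.81

n = 2 · ((1.645 + 0.842) / 0.81)²
n = 2 · (3.070)²
n ≈ 18.85
Round up to the next whole number: n = 19 per group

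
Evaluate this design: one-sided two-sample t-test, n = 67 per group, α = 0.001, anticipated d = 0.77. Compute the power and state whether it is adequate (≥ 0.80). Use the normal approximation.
Power ≈ 0.91; the study is adequately powered (power ≥ 0.80)

Power calculation (two-sample t-test, normal approximation):
z_β = d · √(n/2) - z_α
z_β = 0.77 · √(67/2) - 3.090
z_β = 0.77 · 5.788 - 3.090
z_β = 1.366

Power = Φ(z_β) = Φ(1.366) ≈ 0.914

Effect size d = 0.77 is medium by Cohen's convention (0.2/0.5/0.8).

Threshold: power ≥ 0.80 is conventionally adequate.
Power ≈ 0.91 → the study is adequately powered (power ≥ 0.80).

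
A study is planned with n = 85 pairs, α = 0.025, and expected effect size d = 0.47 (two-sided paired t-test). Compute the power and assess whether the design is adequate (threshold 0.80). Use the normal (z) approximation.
Power ≈ 0.98; the study is adequately powered (power ≥ 0.80)

Power calculation (paired t-test, normal approximation):
z_β = d · √n - z_{α/2}
z_β = 0.47 · √85 - 2.241
z_β = 0.47 · 9.220 - 2.241
z_β = 2.092

Power = Φ(z_β) = Φ(2.092) ≈ 0.982

Effect size d = 0.47 is small by Cohen's convention (0.2/0.5/0.8).

Threshold: power ≥ 0.80 is conventionally adequate.
Power ≈ 0.98 → the study is adequately powered (power ≥ 0.80).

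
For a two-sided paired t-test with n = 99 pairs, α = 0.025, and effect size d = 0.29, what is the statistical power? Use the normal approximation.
Power ≈ 0.74

Power calculation (paired t-test, normal approximation):
z_β = d · √n - z_{α/2}
z_β = 0.29 · √99 - 2.241
z_β = 0.29 · 9.950 - 2.241
z_β = 0.644

Power = Φ(z_β) = Φ(0.644) ≈ 0.740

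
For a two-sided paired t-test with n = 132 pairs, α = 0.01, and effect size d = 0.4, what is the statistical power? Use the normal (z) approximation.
Power ≈ 0.98

Power calculation (paired t-test, normal approximation):
z_β = d · √n - z_{α/2}
z_β = 0.4 · √132 - 2.576
z_β = 0.4 · 11.489 - 2.576
z_β = 2.020

Power = Φ(z_β) = Φ(2.020) ≈ 0.978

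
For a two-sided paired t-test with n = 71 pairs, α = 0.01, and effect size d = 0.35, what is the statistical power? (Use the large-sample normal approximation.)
Power ≈ 0.65

Power calculation (paired t-test, normal approximation):
z_β = d · √n - z_{α/2}
z_β = 0.35 · √71 - 2.576
z_β = 0.35 · 8.426 - 2.576
z_β = 0.373

Power = Φ(z_β) = Φ(0.373) ≈ 0.646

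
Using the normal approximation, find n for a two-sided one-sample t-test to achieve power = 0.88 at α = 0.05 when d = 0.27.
n = 135

Sample size formula (one-sample t-test, normal approximation):
n = ((z_{α/2} + z_β) / d)²

z_{α/2} = 1.960 (for α = 0.05, two-sided)
z_β = 1.175 (for power = 0.88)
d = 0.27

n = ((1.960 + 1.175) / 0.27)²
n = (11.611)²
n ≈ 134.82
Round up to the next whole number: n = 135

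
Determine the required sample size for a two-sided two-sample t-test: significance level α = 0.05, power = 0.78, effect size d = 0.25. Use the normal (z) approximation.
n = 239 per group

Sample size formula (two-sample t-test, normal approximation):
n = 2 · ((z_{α/2} + z_β) / d)²

z_{α/2} = 1.960 (for α = 0.05, two-sided)
z_β = 0.772 (for power = 0.78)
d = 0.25

n = 2 · ((1.960 + 0.772) / 0.25)²
n = 2 · (10.928)²
n ≈ 238.84
Round up to the next whole number: n = 239 per group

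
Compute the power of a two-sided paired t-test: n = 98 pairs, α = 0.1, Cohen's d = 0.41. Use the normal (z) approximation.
Power ≈ 0.99

Power calculation (paired t-test, normal approximation):
z_β = d · √n - z_{α/2}
z_β = 0.41 · √98 - 1.645
z_β = 0.41 · 9.899 - 1.645
z_β = 2.414

Power = Φ(z_β) = Φ(2.414) ≈ 0.992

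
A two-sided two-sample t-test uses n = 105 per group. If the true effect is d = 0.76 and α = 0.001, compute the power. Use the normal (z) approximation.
Power ≈ 0.99

Power calculation (two-sample t-test, normal approximation):
z_β = d · √(n/2) - z_{α/2}
z_β = 0.76 · √(105/2) - 3.291
z_β = 0.76 · 7.246 - 3.291
z_β = 2.216

Power = Φ(z_β) = Φ(2.216) ≈ 0.987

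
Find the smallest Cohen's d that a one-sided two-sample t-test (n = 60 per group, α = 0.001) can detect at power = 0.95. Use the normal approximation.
d ≈ 0.86

Minimum detectable effect (two-sample t-test, normal approximation):
d = (z_α + z_β) / √(n/2)
d = (3.090 + 1.645) / √(60/2)
d = 4.735 / 5.477
d ≈ 0.86

By Cohen's convention (0.2 small / 0.5 medium / 0.8 large): large effect.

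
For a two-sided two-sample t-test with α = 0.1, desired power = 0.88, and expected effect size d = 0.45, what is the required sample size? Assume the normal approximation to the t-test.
n = 79 per group

Sample size formula (two-sample t-test, normal approximation):
n = 2 · ((z_{α/2} + z_β) / d)²

z_{α/2} = 1.645 (for α = 0.1, two-sided)
z_β = 1.175 (for power = 0.88)
d = 0.45

n = 2 · ((1.645 + 1.175) / 0.45)²
n = 2 · (6.267)²
n ≈ 78.55
Round up to the next whole number: n = 79 per group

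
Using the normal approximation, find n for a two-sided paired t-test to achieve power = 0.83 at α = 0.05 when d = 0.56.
n = 28 pairs

Sample size formula (paired t-test, normal approximation):
n = ((z_{α/2} + z_β) / d)²

z_{α/2} = 1.960 (for α = 0.05, two-sided)
z_β = 0.954 (for power = 0.83)
d = 0.56

n = ((1.960 + 0.954) / 0.56)²
n = (5.204)²
n ≈ 27.08
Round up to the next whole number: n = 28 pairs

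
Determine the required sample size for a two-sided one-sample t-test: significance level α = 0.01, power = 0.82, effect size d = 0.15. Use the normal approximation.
n = 542

Sample size formula (one-sample t-test, normal approximation):
n = ((z_{α/2} + z_β) / d)²

z_{α/2} = 2.576 (for α = 0.01, two-sided)
z_β = 0.915 (for power = 0.82)
d = 0.15

n = ((2.576 + 0.915) / 0.15)²
n = (23.273)²
n ≈ 541.63
Round up to the next whole number: n = 542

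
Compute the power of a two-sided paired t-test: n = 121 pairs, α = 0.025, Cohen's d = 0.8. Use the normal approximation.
Power ≈ 1.00

Power calculation (paired t-test, normal approximation):
z_β = d · √n - z_{α/2}
z_β = 0.8 · √121 - 2.241
z_β = 0.8 · 11.000 - 2.241
z_β = 6.559

Power = Φ(z_β) = Φ(6.559) ≈ 1.000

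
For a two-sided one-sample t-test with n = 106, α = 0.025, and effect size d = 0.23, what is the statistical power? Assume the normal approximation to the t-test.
Power ≈ 0.55

Power calculation (one-sample t-test, normal approximation):
z_β = d · √n - z_{α/2}
z_β = 0.23 · √106 - 2.241
z_β = 0.23 · 10.296 - 2.241
z_β = 0.127

Power = Φ(z_β) = Φ(0.127) ≈ 0.550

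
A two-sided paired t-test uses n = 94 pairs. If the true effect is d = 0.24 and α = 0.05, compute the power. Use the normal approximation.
Power ≈ 0.64

Power calculation (paired t-test, normal approximation):
z_β = d · √n - z_{α/2}
z_β = 0.24 · √94 - 1.960
z_β = 0.24 · 9.695 - 1.960
z_β = 0.367

Power = Φ(z_β) = Φ(0.367) ≈ 0.643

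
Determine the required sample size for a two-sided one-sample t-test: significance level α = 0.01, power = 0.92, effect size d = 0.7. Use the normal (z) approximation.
n = 33

Sample size formula (one-sample t-test, normal approximation):
n = ((z_{α/2} + z_β) / d)²

z_{α/2} = 2.576 (for α = 0.01, two-sided)
z_β = 1.405 (for power = 0.92)
d = 0.7

n = ((2.576 + 1.405) / 0.7)²
n = (5.687)²
n ≈ 32.34
Round up to the next whole number: n = 33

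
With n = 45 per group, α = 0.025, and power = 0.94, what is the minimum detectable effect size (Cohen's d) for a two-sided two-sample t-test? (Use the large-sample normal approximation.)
d ≈ 0.80

Minimum detectable effect (two-sample t-test, normal approximation):
d = (z_{α/2} + z_β) / √(n/2)
d = (2.241 + 1.555) / √(45/2)
d = 3.796 / 4.743
d ≈ 0.80

By Cohen's convention (0.2 small / 0.5 medium / 0.8 large): large effect.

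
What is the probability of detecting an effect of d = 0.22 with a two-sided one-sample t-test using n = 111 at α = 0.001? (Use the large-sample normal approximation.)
Power ≈ 0.17

Power calculation (one-sample t-test, normal approximation):
z_β = d · √n - z_{α/2}
z_β = 0.22 · √111 - 3.291
z_β = 0.22 · 10.536 - 3.291
z_β = -0.973

Power = Φ(z_β) = Φ(-0.973) ≈ 0.165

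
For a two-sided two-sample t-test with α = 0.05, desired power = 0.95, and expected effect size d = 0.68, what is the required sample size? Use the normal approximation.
n = 57 per group

Sample size formula (two-sample t-test, normal approximation):
n = 2 · ((z_{α/2} + z_β) / d)²

z_{α/2} = 1.960 (for α = 0.05, two-sided)
z_β = 1.645 (for power = 0.95)
d = 0.68

n = 2 · ((1.960 + 1.645) / 0.68)²
n = 2 · (5.301)²
n ≈ 56.20
Round up to the next whole number: n = 57 per group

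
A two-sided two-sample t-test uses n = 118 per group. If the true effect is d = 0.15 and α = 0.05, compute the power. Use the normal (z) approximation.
Power ≈ 0.21

Power calculation (two-sample t-test, normal approximation):
z_β = d · √(n/2) - z_{α/2}
z_β = 0.15 · √(118/2) - 1.960
z_β = 0.15 · 7.681 - 1.960
z_β = -0.808

Power = Φ(z_β) = Φ(-0.808) ≈ 0.210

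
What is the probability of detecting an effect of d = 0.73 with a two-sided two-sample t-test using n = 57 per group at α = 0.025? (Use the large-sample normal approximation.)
Power ≈ 0.95

Power calculation (two-sample t-test, normal approximation):
z_β = d · √(n/2) - z_{α/2}
z_β = 0.73 · √(57/2) - 2.241
z_β = 0.73 · 5.339 - 2.241
z_β = 1.656

Power = Φ(z_β) = Φ(1.656) ≈ 0.951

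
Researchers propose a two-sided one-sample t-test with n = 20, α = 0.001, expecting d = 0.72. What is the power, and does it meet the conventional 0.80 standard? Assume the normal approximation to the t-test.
Power ≈ 0.47; the study is underpowered (power < 0.80)

Power calculation (one-sample t-test, normal approximation):
z_β = d · √n - z_{α/2}
z_β = 0.72 · √20 - 3.291
z_β = 0.72 · 4.472 - 3.291
z_β = -0.071

Power = Φ(z_β) = Φ(-0.071) ≈ 0.472

Effect size d = 0.72 is medium by Cohen's convention (0.2/0.5/0.8).

Threshold: power ≥ 0.80 is conventionally adequate.
Power ≈ 0.47 → the study is underpowered (power < 0.80).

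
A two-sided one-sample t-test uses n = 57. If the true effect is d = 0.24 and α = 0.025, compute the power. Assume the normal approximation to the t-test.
Power ≈ 0.33

Power calculation (one-sample t-test, normal approximation):
z_β = d · √n - z_{α/2}
z_β = 0.24 · √57 - 2.241
z_β = 0.24 · 7.550 - 2.241
z_β = -0.429

Power = Φ(z_β) = Φ(-0.429) ≈ 0.334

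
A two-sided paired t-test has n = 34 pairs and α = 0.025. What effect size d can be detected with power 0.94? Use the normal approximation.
d ≈ 0.65

Minimum detectable effect (paired t-test, normal approximation):
d = (z_{α/2} + z_β) / √n
d = (2.241 + 1.555) / √34
d = 3.796 / 5.831
d ≈ 0.65

By Cohen's convention (0.2 small / 0.5 medium / 0.8 large): medium effect.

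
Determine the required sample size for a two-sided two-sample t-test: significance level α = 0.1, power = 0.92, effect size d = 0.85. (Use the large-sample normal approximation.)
n = 26 per group

Sample size formula (two-sample t-test, normal approximation):
n = 2 · ((z_{α/2} + z_β) / d)²

z_{α/2} = 1.645 (for α = 0.1, two-sided)
z_β = 1.405 (for power = 0.92)
d = 0.85

n = 2 · ((1.645 + 1.405) / 0.85)²
n = 2 · (3.588)²
n ≈ 25.75
Round up to the next whole number: n = 26 per group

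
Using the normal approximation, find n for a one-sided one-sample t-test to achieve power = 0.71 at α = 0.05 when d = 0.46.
n = 23

Sample size formula (one-sample t-test, normal approximation):
n = ((z_α + z_β) / d)²

z_α = 1.645 (for α = 0.05, one-sided)
z_β = 0.553 (for power = 0.71)
d = 0.46

n = ((1.645 + 0.553) / 0.46)²
n = (4.778)²
n ≈ 22.83
Round up to the next whole number: n = 23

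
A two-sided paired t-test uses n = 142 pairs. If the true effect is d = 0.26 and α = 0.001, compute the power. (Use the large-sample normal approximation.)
Power ≈ 0.42

Power calculation (paired t-test, normal approximation):
z_β = d · √n - z_{α/2}
z_β = 0.26 · √142 - 3.291
z_β = 0.26 · 11.916 - 3.291
z_β = -0.192

Power = Φ(z_β) = Φ(-0.192) ≈ 0.424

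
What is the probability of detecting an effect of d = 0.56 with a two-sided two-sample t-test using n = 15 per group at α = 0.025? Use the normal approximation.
Power ≈ 0.24

Power calculation (two-sample t-test, normal approximation):
z_β = d · √(n/2) - z_{α/2}
z_β = 0.56 · √(15/2) - 2.241
z_β = 0.56 · 2.739 - 2.241
z_β = -0.708

Power = Φ(z_β) = Φ(-0.708) ≈ 0.240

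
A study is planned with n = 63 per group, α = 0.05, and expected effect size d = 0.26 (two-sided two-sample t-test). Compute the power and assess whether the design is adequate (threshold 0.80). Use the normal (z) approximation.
Power ≈ 0.31; the study is underpowered (power < 0.80)

Power calculation (two-sample t-test, normal approximation):
z_β = d · √(n/2) - z_{α/2}
z_β = 0.26 · √(63/2) - 1.960
z_β = 0.26 · 5.612 - 1.960
z_β = -0.501

Power = Φ(z_β) = Φ(-0.501) ≈ 0.308

Effect size d = 0.26 is small by Cohen's convention (0.2/0.5/0.8).

Threshold: power ≥ 0.80 is conventionally adequate.
Power ≈ 0.31 → the study is underpowered (power < 0.80).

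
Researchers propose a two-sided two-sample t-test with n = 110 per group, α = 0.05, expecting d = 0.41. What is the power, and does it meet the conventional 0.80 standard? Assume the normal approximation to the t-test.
Power ≈ 0.86; the study is adequately powered (power ≥ 0.80)

Power calculation (two-sample t-test, normal approximation):
z_β = d · √(n/2) - z_{α/2}
z_β = 0.41 · √(110/2) - 1.960
z_β = 0.41 · 7.416 - 1.960
z_β = 1.081

Power = Φ(z_β) = Φ(1.081) ≈ 0.860

Effect size d = 0.41 is small by Cohen's convention (0.2/0.5/0.8).

Threshold: power ≥ 0.80 is conventionally adequate.
Power ≈ 0.86 → the study is adequately powered (power ≥ 0.80).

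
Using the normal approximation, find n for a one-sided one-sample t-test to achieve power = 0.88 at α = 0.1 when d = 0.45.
n = 30

Sample size formula (one-sample t-test, normal approximation):
n = ((z_α + z_β) / d)²

z_α = 1.282 (for α = 0.1, one-sided)
z_β = 1.175 (for power = 0.88)
d = 0.45

n = ((1.282 + 1.175) / 0.45)²
n = (5.460)²
n ≈ 29.81
Round up to the next whole number: n = 30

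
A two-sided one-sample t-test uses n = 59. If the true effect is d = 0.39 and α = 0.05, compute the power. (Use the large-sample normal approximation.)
Power ≈ 0.85

Power calculation (one-sample t-test, normal approximation):
z_β = d · √n - z_{α/2}
z_β = 0.39 · √59 - 1.960
z_β = 0.39 · 7.681 - 1.960
z_β = 1.036

Power = Φ(z_β) = Φ(1.036) ≈ 0.850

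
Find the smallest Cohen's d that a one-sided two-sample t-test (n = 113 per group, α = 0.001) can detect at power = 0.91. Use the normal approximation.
d ≈ 0.59

Minimum detectable effect (two-sample t-test, normal approximation):
d = (z_α + z_β) / √(n/2)
d = (3.090 + 1.341) / √(113/2)
d = 4.431 / 7.517
d ≈ 0.59

By Cohen's convention (0.2 small / 0.5 medium / 0.8 large): medium effect.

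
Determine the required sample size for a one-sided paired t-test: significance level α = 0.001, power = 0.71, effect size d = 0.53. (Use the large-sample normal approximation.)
n = 48 pairs

Sample size formula (paired t-test, normal approximation):
n = ((z_α + z_β) / d)²

z_α = 3.090 (for α = 0.001, one-sided)
z_β = 0.553 (for power = 0.71)
d = 0.53

n = ((3.090 + 0.553) / 0.53)²
n = (6.874)²
n ≈ 47.25
Round up to the next whole number: n = 48 pairs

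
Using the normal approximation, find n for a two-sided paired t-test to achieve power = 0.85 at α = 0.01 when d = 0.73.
n = 25 pairs

Sample size formula (paired t-test, normal approximation):
n = ((z_{α/2} + z_β) / d)²

z_{α/2} = 2.576 (for α = 0.01, two-sided)
z_β = 1.036 (for power = 0.85)
d = 0.73

n = ((2.576 + 1.036) / 0.73)²
n = (4.948)²
n ≈ 24.48
Round up to the next whole number: n = 25 pairs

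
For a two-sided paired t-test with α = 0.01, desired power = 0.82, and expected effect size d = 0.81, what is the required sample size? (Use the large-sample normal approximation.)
n = 19 pairs

Sample size formula (paired t-test, normal approximation):
n = ((z_{α/2} + z_β) / d)²

z_{α/2} = 2.576 (for α = 0.01, two-sided)
z_β = 0.915 (for power = 0.82)
d = 0.81

n = ((2.576 + 0.915) / 0.81)²
n = (4.310)²
n ≈ 18.58
Round up to the next whole number: n = 19 pairs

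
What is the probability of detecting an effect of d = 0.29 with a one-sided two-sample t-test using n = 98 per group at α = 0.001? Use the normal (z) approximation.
Power ≈ 0.14

Power calculation (two-sample t-test, normal approximation):
z_β = d · √(n/2) - z_α
z_β = 0.29 · √(98/2) - 3.090
z_β = 0.29 · 7.000 - 3.090
z_β = -1.060

Power = Φ(z_β) = Φ(-1.060) ≈ 0.145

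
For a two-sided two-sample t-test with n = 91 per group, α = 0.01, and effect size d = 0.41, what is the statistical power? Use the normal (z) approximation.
Power ≈ 0.58

Power calculation (two-sample t-test, normal approximation):
z_β = d · √(n/2) - z_{α/2}
z_β = 0.41 · √(91/2) - 2.576
z_β = 0.41 · 6.745 - 2.576
z_β = 0.190

Power = Φ(z_β) = Φ(0.190) ≈ 0.575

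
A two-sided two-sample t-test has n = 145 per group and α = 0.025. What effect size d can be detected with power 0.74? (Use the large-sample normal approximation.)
d ≈ 0.34

Minimum detectable effect (two-sample t-test, normal approximation):
d = (z_{α/2} + z_β) / √(n/2)
d = (2.241 + 0.643) / √(145/2)
d = 2.885 / 8.515
d ≈ 0.34

By Cohen's convention (0.2 small / 0.5 medium / 0.8 large): small effect.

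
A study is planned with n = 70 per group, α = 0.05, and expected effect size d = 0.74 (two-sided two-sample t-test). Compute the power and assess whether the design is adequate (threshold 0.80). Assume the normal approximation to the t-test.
Power ≈ 0.99; the study is adequately powered (power ≥ 0.80)

Power calculation (two-sample t-test, normal approximation):
z_β = d · √(n/2) - z_{α/2}
z_β = 0.74 · √(70/2) - 1.960
z_β = 0.74 · 5.916 - 1.960
z_β = 2.418

Power = Φ(z_β) = Φ(2.418) ≈ 0.992

Effect size d = 0.74 is medium by Cohen's convention (0.2/0.5/0.8).

Threshold: power ≥ 0.80 is conventionally adequate.
Power ≈ 0.99 → the study is adequately powered (power ≥ 0.80).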